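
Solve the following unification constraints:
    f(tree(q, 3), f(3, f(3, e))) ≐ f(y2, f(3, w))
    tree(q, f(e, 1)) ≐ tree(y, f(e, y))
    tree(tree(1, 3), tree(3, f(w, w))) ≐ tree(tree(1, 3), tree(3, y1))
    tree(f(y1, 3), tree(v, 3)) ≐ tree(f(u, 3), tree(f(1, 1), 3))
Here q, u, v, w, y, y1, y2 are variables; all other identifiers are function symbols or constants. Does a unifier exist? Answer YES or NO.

Decompose f/2: tree(q, 3) ≐ y2,  f(3, f(3, e)) ≐ f(3, w).
Bind y2 := tree(q, 3); no other remaining equation mentions y2.
Decompose f/2: 3 ≐ 3,  f(3, e) ≐ w.
Delete trivial equation 3 ≐ 3.
Bind w := f(3, e); substituting into the one remaining equation that mentions w gives: tree(tree(1, 3), tree(3, f(f(3, e), f(3, e)))) ≐ tree(tree(1, 3), tree(3, y1)).
Decompose tree/2: q ≐ y,  f(e, 1) ≐ f(e, y).
Bind q := y; no other remaining equation mentions q. Substituting into the earlier binding gives y2 := tree(y, 3).
Decompose f/2: e ≐ e,  1 ≐ y.
Delete trivial equation e ≐ e.
Bind y := 1; no other remaining equation mentions y. Substituting into the earlier bindings gives y2 := tree(1, 3), q := 1.
Decompose tree/2: tree(1, 3) ≐ tree(1, 3),  tree(3, f(f(3, e), f(3, e))) ≐ tree(3, y1).
Delete trivial equation tree(1, 3) ≐ tree(1, 3).
Decompose tree/2: 3 ≐ 3,  f(f(3, e), f(3, e)) ≐ y1.
Delete trivial equation 3 ≐ 3.
Bind y1 := f(f(3, e), f(3, e)); substituting into the remaining equation gives: tree(f(f(f(3, e), f(3, e)), 3), tree(v, 3)) ≐ tree(f(u, 3), tree(f(1, 1), 3)).
Decompose tree/2: f(f(f(3, e), f(3, e)), 3) ≐ f(u, 3),  tree(v, 3) ≐ tree(f(1, 1), 3).
Decompose f/2: f(f(3, e), f(3, e)) ≐ u,  3 ≐ 3.
Bind u := f(f(3, e), f(3, e)); no other remaining equation mentions u.
Delete trivial equation 3 ≐ 3.
Decompose tree/2: v ≐ f(1, 1),  3 ≐ 3.
Bind v := f(1, 1); no other remaining equation mentions v.
Delete trivial equation 3 ≐ 3.
No equations remain and no clash or occurs-check failure arose, so a unifier exists.

YES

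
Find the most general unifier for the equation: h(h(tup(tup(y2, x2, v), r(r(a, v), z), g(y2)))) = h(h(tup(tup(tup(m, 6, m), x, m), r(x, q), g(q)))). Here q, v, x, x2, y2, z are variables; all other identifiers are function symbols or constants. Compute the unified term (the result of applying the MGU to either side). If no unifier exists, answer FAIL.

h(h(tup(tup(tup(m, 6, m), r(a, m), m), r(r(a, m), tup(m, 6, m)), g(tup(m, 6, m)))))

Decompose h/1: h(tup(tup(y2, x2, v), r(r(a, v), z), g(y2))) = h(tup(tup(tup(m, 6, m), x, m), r(x, q), g(q))).
Decompose h/1: tup(tup(y2, x2, v), r(r(a, v), z), g(y2)) = tup(tup(tup(m, 6, m), x, m), r(x, q), g(q)).
Decompose tup/3: tup(y2, x2, v) = tup(tup(m, 6, m), x, m),  r(r(a, v), z) = r(x, q),  g(y2) = g(q).
Decompose tup/3: y2 = tup(m, 6, m),  x2 = x,  v = m.
Bind y2 := tup(m, 6, m); substituting into the one remaining equation that mentions y2 gives: g(tup(m, 6, m)) = g(q).
Bind x2 := x; no other remaining equation mentions x2.
Bind v := m; substituting into the one remaining equation that mentions v gives: r(r(a, m), z) = r(x, q).
Decompose r/2: r(a, m) = x,  z = q.
Bind x := r(a, m); no other remaining equation mentions x. Substituting into the earlier binding gives x2 := r(a, m).
Bind z := q; no other remaining equation mentions z.
Decompose g/1: tup(m, 6, m) = q.
Bind q := tup(m, 6, m). Substituting into the earlier binding gives z := tup(m, 6, m).
Applying the MGU to either side gives h(h(tup(tup(tup(m, 6, m), r(a, m), m), r(r(a, m), tup(m, 6, m)), g(tup(m, 6, m))))).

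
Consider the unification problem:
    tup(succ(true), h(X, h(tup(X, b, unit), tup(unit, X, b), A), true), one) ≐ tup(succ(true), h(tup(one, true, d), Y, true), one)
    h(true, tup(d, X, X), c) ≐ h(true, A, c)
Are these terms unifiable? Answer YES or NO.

Decompose tup/3: succ(true) ≐ succ(true),  h(X, h(tup(X, b, unit), tup(unit, X, b), A), true) ≐ h(tup(one, true, d), Y, true),  one ≐ one.
Delete trivial equation succ(true) ≐ succ(true).
Decompose h/3: X ≐ tup(one, true, d),  h(tup(X, b, unit), tup(unit, X, b), A) ≐ Y,  true ≐ true.
Bind X := tup(one, true, d); substituting into the 2 remaining equations that mention X gives: h(tup(tup(one, true, d), b, unit), tup(unit, tup(one, true, d), b), A) ≐ Y,  h(true, tup(d, tup(one, true, d), tup(one, true, d)), c) ≐ h(true, A, c).
Bind Y := h(tup(tup(one, true, d), b, unit), tup(unit, tup(one, true, d), b), A); no other remaining equation mentions Y.
Delete trivial equation true ≐ true.
Delete trivial equation one ≐ one.
Decompose h/3: true ≐ true,  tup(d, tup(one, true, d), tup(one, true, d)) ≐ A,  c ≐ c.
Delete trivial equation true ≐ true.
Bind A := tup(d, tup(one, true, d), tup(one, true, d)); no other remaining equation mentions A. Substituting into the earlier binding gives Y := h(tup(tup(one, true, d), b, unit), tup(unit, tup(one, true, d), b), tup(d, tup(one, true, d), tup(one, true, d))).
Delete trivial equation c ≐ c.
No equations remain and no clash or occurs-check failure arose, so a unifier exists.

YES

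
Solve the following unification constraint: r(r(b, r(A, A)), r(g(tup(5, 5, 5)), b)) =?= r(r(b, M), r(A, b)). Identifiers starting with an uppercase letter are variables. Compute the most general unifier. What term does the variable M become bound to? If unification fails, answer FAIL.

r(g(tup(5, 5, 5)), g(tup(5, 5, 5)))

Decompose r/2: r(b, r(A, A)) =?= r(b, M),  r(g(tup(5, 5, 5)), b) =?= r(A, b).
Decompose r/2: b =?= b,  r(A, A) =?= M.
Delete trivial equation b =?= b.
Bind M := r(A, A); no other remaining equation mentions M.
Decompose r/2: g(tup(5, 5, 5)) =?= A,  b =?= b.
Bind A := g(tup(5, 5, 5)); no other remaining equation mentions A. Substituting into the earlier binding gives M := r(g(tup(5, 5, 5)), g(tup(5, 5, 5))).
Delete trivial equation b =?= b.
MGU = { M := r(g(tup(5, 5, 5)), g(tup(5, 5, 5))), A := g(tup(5, 5, 5)) }, so M := r(g(tup(5, 5, 5)), g(tup(5, 5, 5))).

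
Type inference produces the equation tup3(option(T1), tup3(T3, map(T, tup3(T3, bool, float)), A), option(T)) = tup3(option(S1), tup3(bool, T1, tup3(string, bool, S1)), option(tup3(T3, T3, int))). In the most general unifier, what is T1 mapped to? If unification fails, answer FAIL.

Decompose tup3/3: option(T1) = option(S1),  tup3(T3, map(T, tup3(T3, bool, float)), A) = tup3(bool, T1, tup3(string, bool, S1)),  option(T) = option(tup3(T3, T3, int)).
Decompose option/1: T1 = S1.
Bind T1 := S1; substituting into the one remaining equation that mentions T1 gives: tup3(T3, map(T, tup3(T3, bool, float)), A) = tup3(bool, S1, tup3(string, bool, S1)).
Decompose tup3/3: T3 = bool,  map(T, tup3(T3, bool, float)) = S1,  A = tup3(string, bool, S1).
Bind T3 := bool; substituting into the 2 remaining equations that mention T3 gives: map(T, tup3(bool, bool, float)) = S1,  option(T) = option(tup3(bool, bool, int)).
Bind S1 := map(T, tup3(bool, bool, float)); substituting into the one remaining equation that mentions S1 gives: A = tup3(string, bool, map(T, tup3(bool, bool, float))). Substituting into the earlier binding gives T1 := map(T, tup3(bool, bool, float)).
Bind A := tup3(string, bool, map(T, tup3(bool, bool, float))); no other remaining equation mentions A.
Decompose option/1: T = tup3(bool, bool, int).
Bind T := tup3(bool, bool, int). Substituting into the earlier bindings gives T1 := map(tup3(bool, bool, int), tup3(bool, bool, float)), S1 := map(tup3(bool, bool, int), tup3(bool, bool, float)), A := tup3(string, bool, map(tup3(bool, bool, int), tup3(bool, bool, float))).
MGU = { T1 -> map(tup3(bool, bool, int), tup3(bool, bool, float)), T3 -> bool, S1 -> map(tup3(bool, bool, int), tup3(bool, bool, float)), A -> tup3(string, bool, map(tup3(bool, bool, int), tup3(bool, bool, float))), T -> tup3(bool, bool, int) }, so T1 -> map(tup3(bool, bool, int), tup3(bool, bool, float)).

map(tup3(bool, bool, int), tup3(bool, bool, float))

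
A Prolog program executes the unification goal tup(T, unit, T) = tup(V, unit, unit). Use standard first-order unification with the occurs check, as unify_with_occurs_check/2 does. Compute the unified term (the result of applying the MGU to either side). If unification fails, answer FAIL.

tup(unit, unit, unit)

Decompose tup/3: T = V,  unit = unit,  T = unit.
Bind T := V; substituting into the one remaining equation that mentions T gives: V = unit.
Delete trivial equation unit = unit.
Bind V := unit. Substituting into the earlier binding gives T := unit.
Applying the MGU to either side gives tup(unit, unit, unit).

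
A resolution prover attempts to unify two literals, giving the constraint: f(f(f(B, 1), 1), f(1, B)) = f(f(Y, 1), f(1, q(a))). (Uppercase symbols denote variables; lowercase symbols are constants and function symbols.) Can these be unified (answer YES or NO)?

Decompose f/2: f(f(B, 1), 1) = f(Y, 1),  f(1, B) = f(1, q(a)).
Decompose f/2: f(B, 1) = Y,  1 = 1.
Bind Y := f(B, 1); no other remaining equation mentions Y.
Delete trivial equation 1 = 1.
Decompose f/2: 1 = 1,  B = q(a).
Delete trivial equation 1 = 1.
Bind B := q(a). Substituting into the earlier binding gives Y := f(q(a), 1).
No equations remain and no clash or occurs-check failure arose, so a unifier exists.

YES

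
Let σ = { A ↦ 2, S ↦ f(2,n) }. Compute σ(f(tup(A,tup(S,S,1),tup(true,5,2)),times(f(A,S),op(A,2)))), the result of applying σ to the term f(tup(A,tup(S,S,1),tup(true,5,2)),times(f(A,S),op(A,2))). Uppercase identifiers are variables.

f(tup(2,tup(f(2,n),f(2,n),1),tup(true,5,2)),times(f(2,f(2,n)),op(2,2)))

Replace each occurrence of A with 2.
Replace each occurrence of S with f(2,n).
Result: f(tup(2,tup(f(2,n),f(2,n),1),tup(true,5,2)),times(f(2,f(2,n)),op(2,2))).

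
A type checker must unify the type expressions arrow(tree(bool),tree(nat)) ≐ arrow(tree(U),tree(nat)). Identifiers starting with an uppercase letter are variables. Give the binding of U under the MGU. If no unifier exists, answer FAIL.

Decompose arrow/2: tree(bool) ≐ tree(U),  tree(nat) ≐ tree(nat).
Decompose tree/1: bool ≐ U.
Bind U := bool; no other remaining equation mentions U.
Delete trivial equation tree(nat) ≐ tree(nat).
MGU = { U ↦ bool }, so U ↦ bool.

bool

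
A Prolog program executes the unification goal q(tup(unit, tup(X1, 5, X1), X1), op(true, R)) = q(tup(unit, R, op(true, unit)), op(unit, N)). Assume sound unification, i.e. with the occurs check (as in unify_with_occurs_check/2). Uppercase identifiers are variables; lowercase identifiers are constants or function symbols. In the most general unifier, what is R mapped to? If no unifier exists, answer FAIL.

Decompose q/2: tup(unit, tup(X1, 5, X1), X1) = tup(unit, R, op(true, unit)),  op(true, R) = op(unit, N).
Decompose tup/3: unit = unit,  tup(X1, 5, X1) = R,  X1 = op(true, unit).
Delete trivial equation unit = unit.
Bind R := tup(X1, 5, X1); substituting into the one remaining equation that mentions R gives: op(true, tup(X1, 5, X1)) = op(unit, N).
Bind X1 := op(true, unit); substituting into the remaining equation gives: op(true, tup(op(true, unit), 5, op(true, unit))) = op(unit, N). Substituting into the earlier binding gives R := tup(op(true, unit), 5, op(true, unit)).
Decompose op/2: true = unit,  tup(op(true, unit), 5, op(true, unit)) = N.
Clash: constants true and unit differ; no unifier exists.

FAIL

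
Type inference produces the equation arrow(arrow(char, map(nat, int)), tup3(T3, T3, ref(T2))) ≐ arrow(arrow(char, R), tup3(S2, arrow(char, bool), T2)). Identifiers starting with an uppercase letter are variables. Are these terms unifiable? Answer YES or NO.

Decompose arrow/2: arrow(char, map(nat, int)) ≐ arrow(char, R),  tup3(T3, T3, ref(T2)) ≐ tup3(S2, arrow(char, bool), T2).
Decompose arrow/2: char ≐ char,  map(nat, int) ≐ R.
Delete trivial equation char ≐ char.
Bind R := map(nat, int); no other remaining equation mentions R.
Decompose tup3/3: T3 ≐ S2,  T3 ≐ arrow(char, bool),  ref(T2) ≐ T2.
Bind T3 := S2; substituting into the one remaining equation that mentions T3 gives: S2 ≐ arrow(char, bool).
Bind S2 := arrow(char, bool); no other remaining equation mentions S2. Substituting into the earlier binding gives T3 := arrow(char, bool).
Occurs check fails: T2 occurs in ref(T2); the equation T2 ≐ ref(T2) has no finite solution.

NO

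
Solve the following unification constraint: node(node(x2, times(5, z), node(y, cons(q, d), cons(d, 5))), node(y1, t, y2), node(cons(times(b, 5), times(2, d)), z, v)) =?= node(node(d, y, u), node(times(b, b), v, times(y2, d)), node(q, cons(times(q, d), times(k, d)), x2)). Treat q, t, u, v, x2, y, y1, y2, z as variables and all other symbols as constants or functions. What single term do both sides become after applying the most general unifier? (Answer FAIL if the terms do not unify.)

Decompose node/3: node(x2, times(5, z), node(y, cons(q, d), cons(d, 5))) =?= node(d, y, u),  node(y1, t, y2) =?= node(times(b, b), v, times(y2, d)),  node(cons(times(b, 5), times(2, d)), z, v) =?= node(q, cons(times(q, d), times(k, d)), x2).
Decompose node/3: x2 =?= d,  times(5, z) =?= y,  node(y, cons(q, d), cons(d, 5)) =?= u.
Bind x2 := d; substituting into the one remaining equation that mentions x2 gives: node(cons(times(b, 5), times(2, d)), z, v) =?= node(q, cons(times(q, d), times(k, d)), d).
Bind y := times(5, z); substituting into the one remaining equation that mentions y gives: node(times(5, z), cons(q, d), cons(d, 5)) =?= u.
Bind u := node(times(5, z), cons(q, d), cons(d, 5)); no other remaining equation mentions u.
Decompose node/3: y1 =?= times(b, b),  t =?= v,  y2 =?= times(y2, d).
Bind y1 := times(b, b); no other remaining equation mentions y1.
Bind t := v; no other remaining equation mentions t.
Occurs check fails: y2 occurs in times(y2, d); the equation y2 =?= times(y2, d) has no finite solution.

FAIL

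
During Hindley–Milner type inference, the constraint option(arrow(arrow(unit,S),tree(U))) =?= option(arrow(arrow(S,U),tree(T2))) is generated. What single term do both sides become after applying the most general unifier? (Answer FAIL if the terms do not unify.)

Decompose option/1: arrow(arrow(unit,S),tree(U)) =?= arrow(arrow(S,U),tree(T2)).
Decompose arrow/2: arrow(unit,S) =?= arrow(S,U),  tree(U) =?= tree(T2).
Decompose arrow/2: unit =?= S,  S =?= U.
Bind S := unit; substituting into the one remaining equation that mentions S gives: unit =?= U.
Bind U := unit; substituting into the remaining equation gives: tree(unit) =?= tree(T2).
Decompose tree/1: unit =?= T2.
Bind T2 := unit.
Applying the MGU to either side gives option(arrow(arrow(unit,unit),tree(unit))).

option(arrow(arrow(unit,unit),tree(unit)))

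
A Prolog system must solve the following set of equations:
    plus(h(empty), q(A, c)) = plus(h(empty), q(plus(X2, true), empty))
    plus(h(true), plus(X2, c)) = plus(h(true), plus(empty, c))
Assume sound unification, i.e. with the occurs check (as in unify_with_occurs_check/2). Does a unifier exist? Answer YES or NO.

NO

Decompose plus/2: h(empty) = h(empty),  q(A, c) = q(plus(X2, true), empty).
Delete trivial equation h(empty) = h(empty).
Decompose q/2: A = plus(X2, true),  c = empty.
Bind A := plus(X2, true); no other remaining equation mentions A.
Clash: constants c and empty differ; no unifier exists.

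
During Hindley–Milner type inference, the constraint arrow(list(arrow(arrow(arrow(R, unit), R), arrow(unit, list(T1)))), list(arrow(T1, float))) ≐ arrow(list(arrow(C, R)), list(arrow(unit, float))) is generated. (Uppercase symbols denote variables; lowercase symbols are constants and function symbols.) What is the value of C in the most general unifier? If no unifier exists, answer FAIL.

arrow(arrow(arrow(unit, list(unit)), unit), arrow(unit, list(unit)))

Decompose arrow/2: list(arrow(arrow(arrow(R, unit), R), arrow(unit, list(T1)))) ≐ list(arrow(C, R)),  list(arrow(T1, float)) ≐ list(arrow(unit, float)).
Decompose list/1: arrow(arrow(arrow(R, unit), R), arrow(unit, list(T1))) ≐ arrow(C, R).
Decompose arrow/2: arrow(arrow(R, unit), R) ≐ C,  arrow(unit, list(T1)) ≐ R.
Bind C := arrow(arrow(R, unit), R); no other remaining equation mentions C.
Bind R := arrow(unit, list(T1)); no other remaining equation mentions R. Substituting into the earlier binding gives C := arrow(arrow(arrow(unit, list(T1)), unit), arrow(unit, list(T1))).
Decompose list/1: arrow(T1, float) ≐ arrow(unit, float).
Decompose arrow/2: T1 ≐ unit,  float ≐ float.
Bind T1 := unit; no other remaining equation mentions T1. Substituting into the earlier bindings gives C := arrow(arrow(arrow(unit, list(unit)), unit), arrow(unit, list(unit))), R := arrow(unit, list(unit)).
Delete trivial equation float ≐ float.
MGU = { C -> arrow(arrow(arrow(unit, list(unit)), unit), arrow(unit, list(unit))), R -> arrow(unit, list(unit)), T1 -> unit }, so C -> arrow(arrow(arrow(unit, list(unit)), unit), arrow(unit, list(unit))).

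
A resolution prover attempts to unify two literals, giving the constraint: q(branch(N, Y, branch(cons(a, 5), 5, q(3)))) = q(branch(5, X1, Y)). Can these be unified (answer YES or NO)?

Decompose q/1: branch(N, Y, branch(cons(a, 5), 5, q(3))) = branch(5, X1, Y).
Decompose branch/3: N = 5,  Y = X1,  branch(cons(a, 5), 5, q(3)) = Y.
Bind N := 5; no other remaining equation mentions N.
Bind Y := X1; substituting into the remaining equation gives: branch(cons(a, 5), 5, q(3)) = X1.
Bind X1 := branch(cons(a, 5), 5, q(3)). Substituting into the earlier binding gives Y := branch(cons(a, 5), 5, q(3)).
No equations remain and no clash or occurs-check failure arose, so a unifier exists.

YES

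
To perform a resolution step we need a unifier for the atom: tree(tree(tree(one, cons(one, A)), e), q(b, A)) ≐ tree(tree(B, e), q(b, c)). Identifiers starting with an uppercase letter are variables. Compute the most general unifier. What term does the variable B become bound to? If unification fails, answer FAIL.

tree(one, cons(one, c))

Decompose tree/2: tree(tree(one, cons(one, A)), e) ≐ tree(B, e),  q(b, A) ≐ q(b, c).
Decompose tree/2: tree(one, cons(one, A)) ≐ B,  e ≐ e.
Bind B := tree(one, cons(one, A)); no other remaining equation mentions B.
Delete trivial equation e ≐ e.
Decompose q/2: b ≐ b,  A ≐ c.
Delete trivial equation b ≐ b.
Bind A := c. Substituting into the earlier binding gives B := tree(one, cons(one, c)).
MGU = { B := tree(one, cons(one, c)), A := c }, so B := tree(one, cons(one, c)).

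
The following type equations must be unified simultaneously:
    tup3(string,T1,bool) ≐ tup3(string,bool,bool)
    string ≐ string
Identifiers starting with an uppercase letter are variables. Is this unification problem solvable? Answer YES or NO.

Decompose tup3/3: string ≐ string,  T1 ≐ bool,  bool ≐ bool.
Delete trivial equation string ≐ string.
Bind T1 := bool; no other remaining equation mentions T1.
Delete trivial equation bool ≐ bool.
Delete trivial equation string ≐ string.
No equations remain and no clash or occurs-check failure arose, so a unifier exists.

YES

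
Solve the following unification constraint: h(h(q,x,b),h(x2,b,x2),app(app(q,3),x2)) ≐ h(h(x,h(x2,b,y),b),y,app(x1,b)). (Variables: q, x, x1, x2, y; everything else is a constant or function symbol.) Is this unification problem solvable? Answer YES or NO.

Decompose h/3: h(q,x,b) ≐ h(x,h(x2,b,y),b),  h(x2,b,x2) ≐ y,  app(app(q,3),x2) ≐ app(x1,b).
Decompose h/3: q ≐ x,  x ≐ h(x2,b,y),  b ≐ b.
Bind q := x; substituting into the one remaining equation that mentions q gives: app(app(x,3),x2) ≐ app(x1,b).
Bind x := h(x2,b,y); substituting into the one remaining equation that mentions x gives: app(app(h(x2,b,y),3),x2) ≐ app(x1,b). Substituting into the earlier binding gives q := h(x2,b,y).
Delete trivial equation b ≐ b.
Bind y := h(x2,b,x2); substituting into the remaining equation gives: app(app(h(x2,b,h(x2,b,x2)),3),x2) ≐ app(x1,b). Substituting into the earlier bindings gives q := h(x2,b,h(x2,b,x2)), x := h(x2,b,h(x2,b,x2)).
Decompose app/2: app(h(x2,b,h(x2,b,x2)),3) ≐ x1,  x2 ≐ b.
Bind x1 := app(h(x2,b,h(x2,b,x2)),3); no other remaining equation mentions x1.
Bind x2 := b. Substituting into the earlier bindings gives q := h(b,b,h(b,b,b)), x := h(b,b,h(b,b,b)), y := h(b,b,b), x1 := app(h(b,b,h(b,b,b)),3).
No equations remain and no clash or occurs-check failure arose, so a unifier exists.

YES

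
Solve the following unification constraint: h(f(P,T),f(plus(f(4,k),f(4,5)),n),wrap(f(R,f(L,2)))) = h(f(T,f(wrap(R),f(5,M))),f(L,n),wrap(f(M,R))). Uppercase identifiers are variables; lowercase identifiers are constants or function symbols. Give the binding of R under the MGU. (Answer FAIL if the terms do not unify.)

f(plus(f(4,k),f(4,5)),2)

Decompose h/3: f(P,T) = f(T,f(wrap(R),f(5,M))),  f(plus(f(4,k),f(4,5)),n) = f(L,n),  wrap(f(R,f(L,2))) = wrap(f(M,R)).
Decompose f/2: P = T,  T = f(wrap(R),f(5,M)).
Bind P := T; no other remaining equation mentions P.
Bind T := f(wrap(R),f(5,M)); no other remaining equation mentions T. Substituting into the earlier binding gives P := f(wrap(R),f(5,M)).
Decompose f/2: plus(f(4,k),f(4,5)) = L,  n = n.
Bind L := plus(f(4,k),f(4,5)); substituting into the one remaining equation that mentions L gives: wrap(f(R,f(plus(f(4,k),f(4,5)),2))) = wrap(f(M,R)).
Delete trivial equation n = n.
Decompose wrap/1: f(R,f(plus(f(4,k),f(4,5)),2)) = f(M,R).
Decompose f/2: R = M,  f(plus(f(4,k),f(4,5)),2) = R.
Bind R := M; substituting into the remaining equation gives: f(plus(f(4,k),f(4,5)),2) = M. Substituting into the earlier bindings gives P := f(wrap(M),f(5,M)), T := f(wrap(M),f(5,M)).
Bind M := f(plus(f(4,k),f(4,5)),2). Substituting into the earlier bindings gives P := f(wrap(f(plus(f(4,k),f(4,5)),2)),f(5,f(plus(f(4,k),f(4,5)),2))), T := f(wrap(f(plus(f(4,k),f(4,5)),2)),f(5,f(plus(f(4,k),f(4,5)),2))), R := f(plus(f(4,k),f(4,5)),2).
MGU = { P := f(wrap(f(plus(f(4,k),f(4,5)),2)),f(5,f(plus(f(4,k),f(4,5)),2))), T := f(wrap(f(plus(f(4,k),f(4,5)),2)),f(5,f(plus(f(4,k),f(4,5)),2))), L := plus(f(4,k),f(4,5)), R := f(plus(f(4,k),f(4,5)),2), M := f(plus(f(4,k),f(4,5)),2) }, so R := f(plus(f(4,k),f(4,5)),2).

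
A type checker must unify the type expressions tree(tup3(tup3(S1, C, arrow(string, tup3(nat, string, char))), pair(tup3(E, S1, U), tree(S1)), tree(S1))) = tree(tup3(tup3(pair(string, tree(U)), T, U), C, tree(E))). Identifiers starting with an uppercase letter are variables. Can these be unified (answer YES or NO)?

YES

Decompose tree/1: tup3(tup3(S1, C, arrow(string, tup3(nat, string, char))), pair(tup3(E, S1, U), tree(S1)), tree(S1)) = tup3(tup3(pair(string, tree(U)), T, U), C, tree(E)).
Decompose tup3/3: tup3(S1, C, arrow(string, tup3(nat, string, char))) = tup3(pair(string, tree(U)), T, U),  pair(tup3(E, S1, U), tree(S1)) = C,  tree(S1) = tree(E).
Decompose tup3/3: S1 = pair(string, tree(U)),  C = T,  arrow(string, tup3(nat, string, char)) = U.
Bind S1 := pair(string, tree(U)); substituting into the 2 remaining equations that mention S1 gives: pair(tup3(E, pair(string, tree(U)), U), tree(pair(string, tree(U)))) = C,  tree(pair(string, tree(U))) = tree(E).
Bind C := T; substituting into the one remaining equation that mentions C gives: pair(tup3(E, pair(string, tree(U)), U), tree(pair(string, tree(U)))) = T.
Bind U := arrow(string, tup3(nat, string, char)); substituting into the remaining equations gives: pair(tup3(E, pair(string, tree(arrow(string, tup3(nat, string, char)))), arrow(string, tup3(nat, string, char))), tree(pair(string, tree(arrow(string, tup3(nat, string, char)))))) = T,  tree(pair(string, tree(arrow(string, tup3(nat, string, char))))) = tree(E). Substituting into the earlier binding gives S1 := pair(string, tree(arrow(string, tup3(nat, string, char)))).
Bind T := pair(tup3(E, pair(string, tree(arrow(string, tup3(nat, string, char)))), arrow(string, tup3(nat, string, char))), tree(pair(string, tree(arrow(string, tup3(nat, string, char)))))); no other remaining equation mentions T. Substituting into the earlier binding gives C := pair(tup3(E, pair(string, tree(arrow(string, tup3(nat, string, char)))), arrow(string, tup3(nat, string, char))), tree(pair(string, tree(arrow(string, tup3(nat, string, char)))))).
Decompose tree/1: pair(string, tree(arrow(string, tup3(nat, string, char)))) = E.
Bind E := pair(string, tree(arrow(string, tup3(nat, string, char)))). Substituting into the earlier bindings gives C := pair(tup3(pair(string, tree(arrow(string, tup3(nat, string, char)))), pair(string, tree(arrow(string, tup3(nat, string, char)))), arrow(string, tup3(nat, string, char))), tree(pair(string, tree(arrow(string, tup3(nat, string, char)))))), T := pair(tup3(pair(string, tree(arrow(string, tup3(nat, string, char)))), pair(string, tree(arrow(string, tup3(nat, string, char)))), arrow(string, tup3(nat, string, char))), tree(pair(string, tree(arrow(string, tup3(nat, string, char)))))).
No equations remain and no clash or occurs-check failure arose, so a unifier exists.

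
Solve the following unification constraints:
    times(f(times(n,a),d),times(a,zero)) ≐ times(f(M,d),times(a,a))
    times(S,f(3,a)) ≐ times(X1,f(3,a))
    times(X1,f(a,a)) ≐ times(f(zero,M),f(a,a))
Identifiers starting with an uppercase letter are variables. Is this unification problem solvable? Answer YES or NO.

Decompose times/2: f(times(n,a),d) ≐ f(M,d),  times(a,zero) ≐ times(a,a).
Decompose f/2: times(n,a) ≐ M,  d ≐ d.
Bind M := times(n,a); substituting into the one remaining equation that mentions M gives: times(X1,f(a,a)) ≐ times(f(zero,times(n,a)),f(a,a)).
Delete trivial equation d ≐ d.
Decompose times/2: a ≐ a,  zero ≐ a.
Delete trivial equation a ≐ a.
Clash: constants zero and a differ; no unifier exists.

NO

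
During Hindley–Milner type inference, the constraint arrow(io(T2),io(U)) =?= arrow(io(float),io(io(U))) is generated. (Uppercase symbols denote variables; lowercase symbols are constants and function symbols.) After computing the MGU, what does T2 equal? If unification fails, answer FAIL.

FAIL

Decompose arrow/2: io(T2) =?= io(float),  io(U) =?= io(io(U)).
Decompose io/1: T2 =?= float.
Bind T2 := float; no other remaining equation mentions T2.
Decompose io/1: U =?= io(U).
Occurs check fails: U occurs in io(U); the equation U =?= io(U) has no finite solution.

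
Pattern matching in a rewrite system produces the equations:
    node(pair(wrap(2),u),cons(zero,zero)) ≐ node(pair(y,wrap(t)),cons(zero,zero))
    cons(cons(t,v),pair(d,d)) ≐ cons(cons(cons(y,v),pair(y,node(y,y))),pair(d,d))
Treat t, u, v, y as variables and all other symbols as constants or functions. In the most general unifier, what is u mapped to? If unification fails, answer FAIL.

Decompose node/2: pair(wrap(2),u) ≐ pair(y,wrap(t)),  cons(zero,zero) ≐ cons(zero,zero).
Decompose pair/2: wrap(2) ≐ y,  u ≐ wrap(t).
Bind y := wrap(2); substituting into the one remaining equation that mentions y gives: cons(cons(t,v),pair(d,d)) ≐ cons(cons(cons(wrap(2),v),pair(wrap(2),node(wrap(2),wrap(2)))),pair(d,d)).
Bind u := wrap(t); no other remaining equation mentions u.
Delete trivial equation cons(zero,zero) ≐ cons(zero,zero).
Decompose cons/2: cons(t,v) ≐ cons(cons(wrap(2),v),pair(wrap(2),node(wrap(2),wrap(2)))),  pair(d,d) ≐ pair(d,d).
Decompose cons/2: t ≐ cons(wrap(2),v),  v ≐ pair(wrap(2),node(wrap(2),wrap(2))).
Bind t := cons(wrap(2),v); no other remaining equation mentions t. Substituting into the earlier binding gives u := wrap(cons(wrap(2),v)).
Bind v := pair(wrap(2),node(wrap(2),wrap(2))); no other remaining equation mentions v. Substituting into the earlier bindings gives u := wrap(cons(wrap(2),pair(wrap(2),node(wrap(2),wrap(2))))), t := cons(wrap(2),pair(wrap(2),node(wrap(2),wrap(2)))).
Delete trivial equation pair(d,d) ≐ pair(d,d).
MGU = { y -> wrap(2), u -> wrap(cons(wrap(2),pair(wrap(2),node(wrap(2),wrap(2))))), t -> cons(wrap(2),pair(wrap(2),node(wrap(2),wrap(2)))), v -> pair(wrap(2),node(wrap(2),wrap(2))) }, so u -> wrap(cons(wrap(2),pair(wrap(2),node(wrap(2),wrap(2))))).

wrap(cons(wrap(2),pair(wrap(2),node(wrap(2),wrap(2)))))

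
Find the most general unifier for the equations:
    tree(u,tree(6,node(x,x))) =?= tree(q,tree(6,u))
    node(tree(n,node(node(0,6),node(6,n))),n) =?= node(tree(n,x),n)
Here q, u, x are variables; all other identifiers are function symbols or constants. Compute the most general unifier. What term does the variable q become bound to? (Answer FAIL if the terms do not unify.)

Decompose tree/2: u =?= q,  tree(6,node(x,x)) =?= tree(6,u).
Bind u := q; substituting into the one remaining equation that mentions u gives: tree(6,node(x,x)) =?= tree(6,q).
Decompose tree/2: 6 =?= 6,  node(x,x) =?= q.
Delete trivial equation 6 =?= 6.
Bind q := node(x,x); no other remaining equation mentions q. Substituting into the earlier binding gives u := node(x,x).
Decompose node/2: tree(n,node(node(0,6),node(6,n))) =?= tree(n,x),  n =?= n.
Decompose tree/2: n =?= n,  node(node(0,6),node(6,n)) =?= x.
Delete trivial equation n =?= n.
Bind x := node(node(0,6),node(6,n)); no other remaining equation mentions x. Substituting into the earlier bindings gives u := node(node(node(0,6),node(6,n)),node(node(0,6),node(6,n))), q := node(node(node(0,6),node(6,n)),node(node(0,6),node(6,n))).
Delete trivial equation n =?= n.
MGU = { u -> node(node(node(0,6),node(6,n)),node(node(0,6),node(6,n))), q -> node(node(node(0,6),node(6,n)),node(node(0,6),node(6,n))), x -> node(node(0,6),node(6,n)) }, so q -> node(node(node(0,6),node(6,n)),node(node(0,6),node(6,n))).

node(node(node(0,6),node(6,n)),node(node(0,6),node(6,n)))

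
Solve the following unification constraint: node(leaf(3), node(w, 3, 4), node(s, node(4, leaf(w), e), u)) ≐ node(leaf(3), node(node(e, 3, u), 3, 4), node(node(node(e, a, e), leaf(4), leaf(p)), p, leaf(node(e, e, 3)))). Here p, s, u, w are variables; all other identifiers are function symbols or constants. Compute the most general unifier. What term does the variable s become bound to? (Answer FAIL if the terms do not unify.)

Decompose node/3: leaf(3) ≐ leaf(3),  node(w, 3, 4) ≐ node(node(e, 3, u), 3, 4),  node(s, node(4, leaf(w), e), u) ≐ node(node(node(e, a, e), leaf(4), leaf(p)), p, leaf(node(e, e, 3))).
Delete trivial equation leaf(3) ≐ leaf(3).
Decompose node/3: w ≐ node(e, 3, u),  3 ≐ 3,  4 ≐ 4.
Bind w := node(e, 3, u); substituting into the one remaining equation that mentions w gives: node(s, node(4, leaf(node(e, 3, u)), e), u) ≐ node(node(node(e, a, e), leaf(4), leaf(p)), p, leaf(node(e, e, 3))).
Delete trivial equation 3 ≐ 3.
Delete trivial equation 4 ≐ 4.
Decompose node/3: s ≐ node(node(e, a, e), leaf(4), leaf(p)),  node(4, leaf(node(e, 3, u)), e) ≐ p,  u ≐ leaf(node(e, e, 3)).
Bind s := node(node(e, a, e), leaf(4), leaf(p)); no other remaining equation mentions s.
Bind p := node(4, leaf(node(e, 3, u)), e); no other remaining equation mentions p. Substituting into the earlier binding gives s := node(node(e, a, e), leaf(4), leaf(node(4, leaf(node(e, 3, u)), e))).
Bind u := leaf(node(e, e, 3)). Substituting into the earlier bindings gives w := node(e, 3, leaf(node(e, e, 3))), s := node(node(e, a, e), leaf(4), leaf(node(4, leaf(node(e, 3, leaf(node(e, e, 3)))), e))), p := node(4, leaf(node(e, 3, leaf(node(e, e, 3)))), e).
MGU = { w := node(e, 3, leaf(node(e, e, 3))), s := node(node(e, a, e), leaf(4), leaf(node(4, leaf(node(e, 3, leaf(node(e, e, 3)))), e))), p := node(4, leaf(node(e, 3, leaf(node(e, e, 3)))), e), u := leaf(node(e, e, 3)) }, so s := node(node(e, a, e), leaf(4), leaf(node(4, leaf(node(e, 3, leaf(node(e, e, 3)))), e))).

node(node(e, a, e), leaf(4), leaf(node(4, leaf(node(e, 3, leaf(node(e, e, 3)))), e)))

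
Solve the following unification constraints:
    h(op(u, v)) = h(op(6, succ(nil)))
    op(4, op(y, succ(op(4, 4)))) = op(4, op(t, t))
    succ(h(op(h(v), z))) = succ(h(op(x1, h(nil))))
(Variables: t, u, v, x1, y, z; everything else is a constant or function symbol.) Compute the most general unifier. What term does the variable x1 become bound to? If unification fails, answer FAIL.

h(succ(nil))

Decompose h/1: op(u, v) = op(6, succ(nil)).
Decompose op/2: u = 6,  v = succ(nil).
Bind u := 6; no other remaining equation mentions u.
Bind v := succ(nil); substituting into the one remaining equation that mentions v gives: succ(h(op(h(succ(nil)), z))) = succ(h(op(x1, h(nil)))).
Decompose op/2: 4 = 4,  op(y, succ(op(4, 4))) = op(t, t).
Delete trivial equation 4 = 4.
Decompose op/2: y = t,  succ(op(4, 4)) = t.
Bind y := t; no other remaining equation mentions y.
Bind t := succ(op(4, 4)); no other remaining equation mentions t. Substituting into the earlier binding gives y := succ(op(4, 4)).
Decompose succ/1: h(op(h(succ(nil)), z)) = h(op(x1, h(nil))).
Decompose h/1: op(h(succ(nil)), z) = op(x1, h(nil)).
Decompose op/2: h(succ(nil)) = x1,  z = h(nil).
Bind x1 := h(succ(nil)); no other remaining equation mentions x1.
Bind z := h(nil).
MGU = { u -> 6, v -> succ(nil), y -> succ(op(4, 4)), t -> succ(op(4, 4)), x1 -> h(succ(nil)), z -> h(nil) }, so x1 -> h(succ(nil)).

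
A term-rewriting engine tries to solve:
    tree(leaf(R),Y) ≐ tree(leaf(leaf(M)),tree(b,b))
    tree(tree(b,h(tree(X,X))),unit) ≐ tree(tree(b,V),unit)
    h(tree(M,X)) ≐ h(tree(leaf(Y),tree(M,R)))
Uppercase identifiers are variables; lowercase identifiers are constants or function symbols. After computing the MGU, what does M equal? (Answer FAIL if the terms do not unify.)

Decompose tree/2: leaf(R) ≐ leaf(leaf(M)),  Y ≐ tree(b,b).
Decompose leaf/1: R ≐ leaf(M).
Bind R := leaf(M); substituting into the one remaining equation that mentions R gives: h(tree(M,X)) ≐ h(tree(leaf(Y),tree(M,leaf(M)))).
Bind Y := tree(b,b); substituting into the one remaining equation that mentions Y gives: h(tree(M,X)) ≐ h(tree(leaf(tree(b,b)),tree(M,leaf(M)))).
Decompose tree/2: tree(b,h(tree(X,X))) ≐ tree(b,V),  unit ≐ unit.
Decompose tree/2: b ≐ b,  h(tree(X,X)) ≐ V.
Delete trivial equation b ≐ b.
Bind V := h(tree(X,X)); no other remaining equation mentions V.
Delete trivial equation unit ≐ unit.
Decompose h/1: tree(M,X) ≐ tree(leaf(tree(b,b)),tree(M,leaf(M))).
Decompose tree/2: M ≐ leaf(tree(b,b)),  X ≐ tree(M,leaf(M)).
Bind M := leaf(tree(b,b)); substituting into the remaining equation gives: X ≐ tree(leaf(tree(b,b)),leaf(leaf(tree(b,b)))). Substituting into the earlier binding gives R := leaf(leaf(tree(b,b))).
Bind X := tree(leaf(tree(b,b)),leaf(leaf(tree(b,b)))). Substituting into the earlier binding gives V := h(tree(tree(leaf(tree(b,b)),leaf(leaf(tree(b,b)))),tree(leaf(tree(b,b)),leaf(leaf(tree(b,b)))))).
MGU = { R -> leaf(leaf(tree(b,b))), Y -> tree(b,b), V -> h(tree(tree(leaf(tree(b,b)),leaf(leaf(tree(b,b)))),tree(leaf(tree(b,b)),leaf(leaf(tree(b,b)))))), M -> leaf(tree(b,b)), X -> tree(leaf(tree(b,b)),leaf(leaf(tree(b,b)))) }, so M -> leaf(tree(b,b)).

leaf(tree(b,b))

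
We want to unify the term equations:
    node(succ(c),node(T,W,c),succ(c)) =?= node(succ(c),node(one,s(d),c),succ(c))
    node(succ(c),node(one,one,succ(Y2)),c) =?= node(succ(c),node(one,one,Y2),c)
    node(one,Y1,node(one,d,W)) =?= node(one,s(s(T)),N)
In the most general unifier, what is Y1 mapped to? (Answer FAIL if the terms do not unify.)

Decompose node/3: succ(c) =?= succ(c),  node(T,W,c) =?= node(one,s(d),c),  succ(c) =?= succ(c).
Delete trivial equation succ(c) =?= succ(c).
Decompose node/3: T =?= one,  W =?= s(d),  c =?= c.
Bind T := one; substituting into the one remaining equation that mentions T gives: node(one,Y1,node(one,d,W)) =?= node(one,s(s(one)),N).
Bind W := s(d); substituting into the one remaining equation that mentions W gives: node(one,Y1,node(one,d,s(d))) =?= node(one,s(s(one)),N).
Delete trivial equation c =?= c.
Delete trivial equation succ(c) =?= succ(c).
Decompose node/3: succ(c) =?= succ(c),  node(one,one,succ(Y2)) =?= node(one,one,Y2),  c =?= c.
Delete trivial equation succ(c) =?= succ(c).
Decompose node/3: one =?= one,  one =?= one,  succ(Y2) =?= Y2.
Delete trivial equation one =?= one.
Delete trivial equation one =?= one.
Occurs check fails: Y2 occurs in succ(Y2); the equation Y2 =?= succ(Y2) has no finite solution.

FAIL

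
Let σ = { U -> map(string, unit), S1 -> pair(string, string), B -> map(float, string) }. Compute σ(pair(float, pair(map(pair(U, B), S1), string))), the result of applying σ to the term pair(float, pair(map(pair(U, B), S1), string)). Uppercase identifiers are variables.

pair(float, pair(map(pair(map(string, unit), map(float, string)), pair(string, string)), string))

Replace each occurrence of U with map(string, unit).
Replace each occurrence of S1 with pair(string, string).
Replace each occurrence of B with map(float, string).
Result: pair(float, pair(map(pair(map(string, unit), map(float, string)), pair(string, string)), string)).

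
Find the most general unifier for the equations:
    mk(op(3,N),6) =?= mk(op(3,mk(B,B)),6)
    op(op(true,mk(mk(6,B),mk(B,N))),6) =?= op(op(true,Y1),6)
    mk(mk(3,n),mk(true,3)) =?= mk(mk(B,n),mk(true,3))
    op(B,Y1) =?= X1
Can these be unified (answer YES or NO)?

YES

Decompose mk/2: op(3,N) =?= op(3,mk(B,B)),  6 =?= 6.
Decompose op/2: 3 =?= 3,  N =?= mk(B,B).
Delete trivial equation 3 =?= 3.
Bind N := mk(B,B); substituting into the one remaining equation that mentions N gives: op(op(true,mk(mk(6,B),mk(B,mk(B,B)))),6) =?= op(op(true,Y1),6).
Delete trivial equation 6 =?= 6.
Decompose op/2: op(true,mk(mk(6,B),mk(B,mk(B,B)))) =?= op(true,Y1),  6 =?= 6.
Decompose op/2: true =?= true,  mk(mk(6,B),mk(B,mk(B,B))) =?= Y1.
Delete trivial equation true =?= true.
Bind Y1 := mk(mk(6,B),mk(B,mk(B,B))); substituting into the one remaining equation that mentions Y1 gives: op(B,mk(mk(6,B),mk(B,mk(B,B)))) =?= X1.
Delete trivial equation 6 =?= 6.
Decompose mk/2: mk(3,n) =?= mk(B,n),  mk(true,3) =?= mk(true,3).
Decompose mk/2: 3 =?= B,  n =?= n.
Bind B := 3; substituting into the one remaining equation that mentions B gives: op(3,mk(mk(6,3),mk(3,mk(3,3)))) =?= X1. Substituting into the earlier bindings gives N := mk(3,3), Y1 := mk(mk(6,3),mk(3,mk(3,3))).
Delete trivial equation n =?= n.
Delete trivial equation mk(true,3) =?= mk(true,3).
Bind X1 := op(3,mk(mk(6,3),mk(3,mk(3,3)))).
No equations remain and no clash or occurs-check failure arose, so a unifier exists.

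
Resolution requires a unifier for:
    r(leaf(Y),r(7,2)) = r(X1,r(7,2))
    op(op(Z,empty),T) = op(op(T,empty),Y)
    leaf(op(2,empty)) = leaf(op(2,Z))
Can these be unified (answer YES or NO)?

Decompose r/2: leaf(Y) = X1,  r(7,2) = r(7,2).
Bind X1 := leaf(Y); no other remaining equation mentions X1.
Delete trivial equation r(7,2) = r(7,2).
Decompose op/2: op(Z,empty) = op(T,empty),  T = Y.
Decompose op/2: Z = T,  empty = empty.
Bind Z := T; substituting into the one remaining equation that mentions Z gives: leaf(op(2,empty)) = leaf(op(2,T)).
Delete trivial equation empty = empty.
Bind T := Y; substituting into the remaining equation gives: leaf(op(2,empty)) = leaf(op(2,Y)). Substituting into the earlier binding gives Z := Y.
Decompose leaf/1: op(2,empty) = op(2,Y).
Decompose op/2: 2 = 2,  empty = Y.
Delete trivial equation 2 = 2.
Bind Y := empty. Substituting into the earlier bindings gives X1 := leaf(empty), Z := empty, T := empty.
No equations remain and no clash or occurs-check failure arose, so a unifier exists.

YES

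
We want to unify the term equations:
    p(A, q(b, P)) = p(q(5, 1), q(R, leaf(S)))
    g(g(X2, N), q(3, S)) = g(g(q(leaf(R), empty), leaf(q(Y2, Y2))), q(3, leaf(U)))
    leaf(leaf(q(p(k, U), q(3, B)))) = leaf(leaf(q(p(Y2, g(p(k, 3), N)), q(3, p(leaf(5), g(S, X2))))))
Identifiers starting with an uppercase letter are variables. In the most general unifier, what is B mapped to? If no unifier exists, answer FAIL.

Decompose p/2: A = q(5, 1),  q(b, P) = q(R, leaf(S)).
Bind A := q(5, 1); no other remaining equation mentions A.
Decompose q/2: b = R,  P = leaf(S).
Bind R := b; substituting into the one remaining equation that mentions R gives: g(g(X2, N), q(3, S)) = g(g(q(leaf(b), empty), leaf(q(Y2, Y2))), q(3, leaf(U))).
Bind P := leaf(S); no other remaining equation mentions P.
Decompose g/2: g(X2, N) = g(q(leaf(b), empty), leaf(q(Y2, Y2))),  q(3, S) = q(3, leaf(U)).
Decompose g/2: X2 = q(leaf(b), empty),  N = leaf(q(Y2, Y2)).
Bind X2 := q(leaf(b), empty); substituting into the one remaining equation that mentions X2 gives: leaf(leaf(q(p(k, U), q(3, B)))) = leaf(leaf(q(p(Y2, g(p(k, 3), N)), q(3, p(leaf(5), g(S, q(leaf(b), empty))))))).
Bind N := leaf(q(Y2, Y2)); substituting into the one remaining equation that mentions N gives: leaf(leaf(q(p(k, U), q(3, B)))) = leaf(leaf(q(p(Y2, g(p(k, 3), leaf(q(Y2, Y2)))), q(3, p(leaf(5), g(S, q(leaf(b), empty))))))).
Decompose q/2: 3 = 3,  S = leaf(U).
Delete trivial equation 3 = 3.
Bind S := leaf(U); substituting into the remaining equation gives: leaf(leaf(q(p(k, U), q(3, B)))) = leaf(leaf(q(p(Y2, g(p(k, 3), leaf(q(Y2, Y2)))), q(3, p(leaf(5), g(leaf(U), q(leaf(b), empty))))))). Substituting into the earlier binding gives P := leaf(leaf(U)).
Decompose leaf/1: leaf(q(p(k, U), q(3, B))) = leaf(q(p(Y2, g(p(k, 3), leaf(q(Y2, Y2)))), q(3, p(leaf(5), g(leaf(U), q(leaf(b), empty)))))).
Decompose leaf/1: q(p(k, U), q(3, B)) = q(p(Y2, g(p(k, 3), leaf(q(Y2, Y2)))), q(3, p(leaf(5), g(leaf(U), q(leaf(b), empty))))).
Decompose q/2: p(k, U) = p(Y2, g(p(k, 3), leaf(q(Y2, Y2)))),  q(3, B) = q(3, p(leaf(5), g(leaf(U), q(leaf(b), empty)))).
Decompose p/2: k = Y2,  U = g(p(k, 3), leaf(q(Y2, Y2))).
Bind Y2 := k; substituting into the one remaining equation that mentions Y2 gives: U = g(p(k, 3), leaf(q(k, k))). Substituting into the earlier binding gives N := leaf(q(k, k)).
Bind U := g(p(k, 3), leaf(q(k, k))); substituting into the remaining equation gives: q(3, B) = q(3, p(leaf(5), g(leaf(g(p(k, 3), leaf(q(k, k)))), q(leaf(b), empty)))). Substituting into the earlier bindings gives P := leaf(leaf(g(p(k, 3), leaf(q(k, k))))), S := leaf(g(p(k, 3), leaf(q(k, k)))).
Decompose q/2: 3 = 3,  B = p(leaf(5), g(leaf(g(p(k, 3), leaf(q(k, k)))), q(leaf(b), empty))).
Delete trivial equation 3 = 3.
Bind B := p(leaf(5), g(leaf(g(p(k, 3), leaf(q(k, k)))), q(leaf(b), empty))).
MGU = { A := q(5, 1), R := b, P := leaf(leaf(g(p(k, 3), leaf(q(k, k))))), X2 := q(leaf(b), empty), N := leaf(q(k, k)), S := leaf(g(p(k, 3), leaf(q(k, k)))), Y2 := k, U := g(p(k, 3), leaf(q(k, k))), B := p(leaf(5), g(leaf(g(p(k, 3), leaf(q(k, k)))), q(leaf(b), empty))) }, so B := p(leaf(5), g(leaf(g(p(k, 3), leaf(q(k, k)))), q(leaf(b), empty))).

p(leaf(5), g(leaf(g(p(k, 3), leaf(q(k, k)))), q(leaf(b), empty)))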